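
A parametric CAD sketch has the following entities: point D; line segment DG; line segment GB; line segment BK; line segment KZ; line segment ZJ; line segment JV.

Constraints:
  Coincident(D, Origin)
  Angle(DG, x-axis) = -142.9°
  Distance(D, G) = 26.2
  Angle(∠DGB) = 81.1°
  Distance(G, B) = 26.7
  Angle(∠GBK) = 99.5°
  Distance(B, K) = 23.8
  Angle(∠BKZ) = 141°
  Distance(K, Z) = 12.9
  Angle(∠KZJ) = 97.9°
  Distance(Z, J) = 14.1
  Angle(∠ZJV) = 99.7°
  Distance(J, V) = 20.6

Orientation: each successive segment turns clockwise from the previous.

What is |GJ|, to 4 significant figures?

31.55

∠BKZ = 141.0° gives KZ at -1.300° from the x-axis; with |KZ| = 12.9, Z = (-1.786, 21.99). ∠KZJ = 97.9° gives ZJ at -83.40° from the x-axis; with |ZJ| = 14.1, J = (-0.1654, 7.982). Then |GJ| = |J − G| = 31.55.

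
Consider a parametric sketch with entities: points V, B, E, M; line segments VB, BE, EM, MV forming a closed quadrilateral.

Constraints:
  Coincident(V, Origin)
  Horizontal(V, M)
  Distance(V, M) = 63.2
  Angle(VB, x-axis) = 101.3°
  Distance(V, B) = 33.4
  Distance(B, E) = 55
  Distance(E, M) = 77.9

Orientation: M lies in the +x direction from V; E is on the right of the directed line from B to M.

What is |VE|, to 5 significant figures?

24.854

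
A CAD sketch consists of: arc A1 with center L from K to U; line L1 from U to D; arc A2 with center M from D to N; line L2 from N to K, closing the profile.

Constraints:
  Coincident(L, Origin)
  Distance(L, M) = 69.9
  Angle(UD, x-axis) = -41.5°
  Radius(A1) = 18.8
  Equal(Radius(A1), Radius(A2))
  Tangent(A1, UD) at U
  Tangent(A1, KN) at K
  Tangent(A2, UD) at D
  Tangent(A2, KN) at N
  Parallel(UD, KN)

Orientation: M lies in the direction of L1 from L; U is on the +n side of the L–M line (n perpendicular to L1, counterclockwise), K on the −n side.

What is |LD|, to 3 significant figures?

72.4

The slot axis is L1's direction at -41.5°, so u = (cos -41.5°, sin -41.5°) = (0.749, -0.663) and n = (−sin -41.5°, cos -41.5°) = (0.663, 0.749). L is at the origin and M lies 69.9 along u from L, so M = 69.9·u = (52.4, -46.3). Tangency of A1 to both parallel lines with radius 18.8 puts U and K at L ± 18.8·n: U = (12.5, 14.1), K = (-12.5, -14.1). Equal radii place D and N the same way about M: D = M + 18.8·n = (64.8, -32.2), N = M − 18.8·n = (39.9, -60.4). Then |LD| = |D − L| = 72.4.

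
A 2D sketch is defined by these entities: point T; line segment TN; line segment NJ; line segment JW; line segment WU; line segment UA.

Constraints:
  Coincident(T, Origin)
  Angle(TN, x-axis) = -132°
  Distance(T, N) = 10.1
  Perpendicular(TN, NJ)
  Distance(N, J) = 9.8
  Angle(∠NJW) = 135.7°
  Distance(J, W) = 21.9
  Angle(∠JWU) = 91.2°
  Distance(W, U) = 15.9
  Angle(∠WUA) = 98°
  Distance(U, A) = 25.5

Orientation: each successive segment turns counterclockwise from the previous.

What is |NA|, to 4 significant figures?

13.75

∠JWU = 91.2° gives WU at 91.10° from the x-axis; with |WU| = 15.9, U = (22.10, 2.713). ∠WUA = 98.0° gives UA at 173.1° from the x-axis; with |UA| = 25.5, A = (-3.214, 5.776). Then |NA| = |A − N| = 13.75.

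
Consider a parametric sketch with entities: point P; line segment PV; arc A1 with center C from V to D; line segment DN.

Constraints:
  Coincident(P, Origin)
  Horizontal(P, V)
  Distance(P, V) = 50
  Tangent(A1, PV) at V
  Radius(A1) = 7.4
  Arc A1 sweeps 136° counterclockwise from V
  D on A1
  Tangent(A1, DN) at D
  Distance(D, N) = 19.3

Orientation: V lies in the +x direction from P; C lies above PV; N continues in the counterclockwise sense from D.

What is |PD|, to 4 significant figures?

56.59

P is at the origin; PV is horizontal with |PV| = 50.0 and V on the +x side, so V = (50.00, 0.000). Tangency of A1 to PV means the radius CV is perpendicular to PV, so C = V + (0, 7.4) = (50.00, 7.400). On A1, V sits at bearing -90° from C; a 136° counterclockwise sweep puts D at bearing 46°, so D = C + 7.4·(cos 46°, sin 46°) = (55.14, 12.72). Then |PD| = |D − P| = 56.59.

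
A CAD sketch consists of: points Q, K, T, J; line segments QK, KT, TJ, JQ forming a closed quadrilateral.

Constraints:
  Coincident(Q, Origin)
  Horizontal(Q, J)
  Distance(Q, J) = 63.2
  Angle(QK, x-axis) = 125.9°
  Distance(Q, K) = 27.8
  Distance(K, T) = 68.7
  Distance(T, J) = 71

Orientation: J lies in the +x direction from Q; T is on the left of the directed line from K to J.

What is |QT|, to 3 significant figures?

75.6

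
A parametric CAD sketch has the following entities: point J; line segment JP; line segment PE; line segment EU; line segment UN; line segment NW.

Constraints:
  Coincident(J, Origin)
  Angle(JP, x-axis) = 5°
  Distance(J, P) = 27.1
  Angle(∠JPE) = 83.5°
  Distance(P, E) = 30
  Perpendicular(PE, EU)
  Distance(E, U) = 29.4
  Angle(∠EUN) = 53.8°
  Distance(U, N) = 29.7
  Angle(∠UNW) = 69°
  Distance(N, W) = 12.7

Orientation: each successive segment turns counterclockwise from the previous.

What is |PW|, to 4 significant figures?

17.43

J is at the origin; JP runs at 5.0° with length 27.1, so P = (27.00, 2.362). ∠JPE = 83.5° gives PE at 101.5° from the x-axis; with |PE| = 30.0, E = (21.02, 31.76). The perpendicularity gives EU at right angles to PE, so EU runs at -168.5°; with |EU| = 29.4, U = (-7.794, 25.90). ∠EUN = 53.8° gives UN at -42.30° from the x-axis; with |UN| = 29.7, N = (14.17, 5.910). ∠UNW = 69.0° gives NW at 68.70° from the x-axis; with |NW| = 12.7, W = (18.79, 17.74). Then |PW| = |W − P| = 17.43.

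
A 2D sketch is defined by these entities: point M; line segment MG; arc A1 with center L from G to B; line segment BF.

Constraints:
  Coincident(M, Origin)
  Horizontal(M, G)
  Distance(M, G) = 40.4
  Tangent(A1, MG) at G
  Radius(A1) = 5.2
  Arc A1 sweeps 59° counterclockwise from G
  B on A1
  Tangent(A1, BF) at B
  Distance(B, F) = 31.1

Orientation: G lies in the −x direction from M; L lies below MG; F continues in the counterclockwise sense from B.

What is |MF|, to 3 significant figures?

67.5

On A1, G sits at bearing 90° from L; a 59° counterclockwise sweep puts B at bearing 149°, so B = L + 5.2·(cos 149°, sin 149°) = (-44.9, -2.52). A1 meets BF tangentially, so LB is at right angles to BF, so BF runs along (−sin 149°, cos 149°); with |BF| = 31.1, F = (-60.9, -29.2). Then |MF| = |F − M| = 67.5.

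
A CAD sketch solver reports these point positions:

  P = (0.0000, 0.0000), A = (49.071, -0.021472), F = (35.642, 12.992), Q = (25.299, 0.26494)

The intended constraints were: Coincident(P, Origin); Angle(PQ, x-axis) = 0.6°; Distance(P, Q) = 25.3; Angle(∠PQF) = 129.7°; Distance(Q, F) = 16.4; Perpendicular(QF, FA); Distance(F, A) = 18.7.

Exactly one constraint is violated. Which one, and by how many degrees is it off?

Perpendicular(QF, FA) — off by 5.00°.

P = (0.00, 0.00) ✓; PQ at 0.6000° ✓; |PQ| = 25.30 ✓; ∠PQF = 129.7° ✓; |QF| = 16.40 ✓; ∠(QF, FA) = 95.00° ✗; |FA| = 18.70 ✓.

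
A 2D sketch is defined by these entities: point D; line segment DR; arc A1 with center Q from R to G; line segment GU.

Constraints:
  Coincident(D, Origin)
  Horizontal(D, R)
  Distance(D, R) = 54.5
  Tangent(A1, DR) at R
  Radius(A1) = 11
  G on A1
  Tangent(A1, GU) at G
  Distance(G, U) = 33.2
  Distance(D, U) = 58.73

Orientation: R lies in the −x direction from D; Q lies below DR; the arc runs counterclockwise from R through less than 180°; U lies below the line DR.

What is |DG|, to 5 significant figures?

65.258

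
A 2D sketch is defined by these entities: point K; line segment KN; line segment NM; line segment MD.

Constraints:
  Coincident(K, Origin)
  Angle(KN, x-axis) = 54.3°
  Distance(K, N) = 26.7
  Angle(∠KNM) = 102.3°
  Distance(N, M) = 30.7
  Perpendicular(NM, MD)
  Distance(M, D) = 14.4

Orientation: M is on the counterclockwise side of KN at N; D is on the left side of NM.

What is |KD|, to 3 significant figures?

38.2

∠KNM = 102.3°, so NM runs at 54.3° + (180° − 102.3°) = 132° from the x-axis; with |NM| = 30.7, M = N + 30.7·(cos 132°, sin 132°) = (-4.96, 44.5). NM ⟂ MD; with |MD| = 14.4 on the left of NM, D = M + 14.4·(-0.743, -0.669) = (-15.7, 34.9). Then |KD| = |D − K| = 38.2.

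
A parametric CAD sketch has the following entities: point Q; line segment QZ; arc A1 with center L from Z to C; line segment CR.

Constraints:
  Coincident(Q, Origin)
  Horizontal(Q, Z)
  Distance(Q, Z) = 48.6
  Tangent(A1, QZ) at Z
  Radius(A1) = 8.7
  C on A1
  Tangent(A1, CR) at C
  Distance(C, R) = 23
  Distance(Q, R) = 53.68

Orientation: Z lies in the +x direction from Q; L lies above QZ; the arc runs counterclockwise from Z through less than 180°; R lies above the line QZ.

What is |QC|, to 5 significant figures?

57.402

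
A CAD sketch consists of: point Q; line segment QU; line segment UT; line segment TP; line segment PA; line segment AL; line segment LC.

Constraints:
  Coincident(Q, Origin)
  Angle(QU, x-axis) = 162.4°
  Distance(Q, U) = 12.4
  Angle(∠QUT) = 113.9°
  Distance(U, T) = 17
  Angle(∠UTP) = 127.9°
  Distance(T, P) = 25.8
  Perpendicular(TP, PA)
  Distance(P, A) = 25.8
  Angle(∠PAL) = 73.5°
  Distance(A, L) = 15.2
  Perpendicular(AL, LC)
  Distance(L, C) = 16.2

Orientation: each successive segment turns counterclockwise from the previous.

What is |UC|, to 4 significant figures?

27.31

∠PAL = 73.5° gives AL at 117.1° from the x-axis; with |AL| = 15.2, L = (0.09729, -16.07). The perpendicularity gives LC at right angles to AL, so LC runs at -152.9°; with |LC| = 16.2, C = (-14.32, -23.45). Then |UC| = |C − U| = 27.31.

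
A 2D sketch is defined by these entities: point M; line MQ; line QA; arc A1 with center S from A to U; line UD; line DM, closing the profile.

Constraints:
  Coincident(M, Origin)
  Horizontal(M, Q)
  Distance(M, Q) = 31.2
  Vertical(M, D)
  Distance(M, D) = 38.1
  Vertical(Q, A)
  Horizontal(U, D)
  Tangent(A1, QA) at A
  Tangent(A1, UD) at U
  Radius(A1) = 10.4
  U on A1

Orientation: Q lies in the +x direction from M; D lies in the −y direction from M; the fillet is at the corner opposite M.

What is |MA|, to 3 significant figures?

41.7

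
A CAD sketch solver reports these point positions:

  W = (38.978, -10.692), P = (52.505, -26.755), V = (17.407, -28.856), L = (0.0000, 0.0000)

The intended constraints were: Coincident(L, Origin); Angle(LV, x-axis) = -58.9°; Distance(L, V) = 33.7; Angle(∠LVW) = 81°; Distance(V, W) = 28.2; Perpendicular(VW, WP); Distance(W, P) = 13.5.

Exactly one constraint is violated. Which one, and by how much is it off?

Distance(W, P) = 13.5 — off by 7.50.

L = (0.00, 0.00) ✓; LV at -58.90° ✓; |LV| = 33.70 ✓; ∠LVW = 81.00° ✓; |VW| = 28.20 ✓; ∠(VW, WP) = 90.00° ✓; |WP| = 21.00 ✗.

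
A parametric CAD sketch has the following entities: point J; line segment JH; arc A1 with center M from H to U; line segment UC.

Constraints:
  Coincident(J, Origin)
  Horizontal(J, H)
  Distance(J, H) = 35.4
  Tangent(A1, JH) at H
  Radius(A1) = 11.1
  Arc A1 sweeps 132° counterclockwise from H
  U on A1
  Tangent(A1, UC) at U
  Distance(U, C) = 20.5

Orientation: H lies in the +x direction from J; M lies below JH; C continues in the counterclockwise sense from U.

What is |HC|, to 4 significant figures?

34.20

On A1, H sits at bearing 90° from M; a 132° counterclockwise sweep puts U at bearing 222°, so U = M + 11.1·(cos 222°, sin 222°) = (27.15, -18.53). Tangency of A1 to UC means the radius MU is perpendicular to UC, so UC runs along (−sin 222°, cos 222°); with |UC| = 20.5, C = (40.87, -33.76). Then |HC| = |C − H| = 34.20.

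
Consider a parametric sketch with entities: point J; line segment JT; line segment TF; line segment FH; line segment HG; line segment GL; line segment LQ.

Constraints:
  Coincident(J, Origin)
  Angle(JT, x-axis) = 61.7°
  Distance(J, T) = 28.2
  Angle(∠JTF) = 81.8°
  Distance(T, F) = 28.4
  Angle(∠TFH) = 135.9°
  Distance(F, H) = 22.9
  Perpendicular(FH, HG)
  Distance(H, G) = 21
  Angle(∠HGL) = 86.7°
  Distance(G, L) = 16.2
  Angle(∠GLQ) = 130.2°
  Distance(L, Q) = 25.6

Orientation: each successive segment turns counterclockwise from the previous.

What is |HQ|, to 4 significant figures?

31.55

J is at the origin; JT runs at 61.7° with length 28.2, so T = (13.37, 24.83). ∠JTF = 81.8° gives TF at 159.9° from the x-axis; with |TF| = 28.4, F = (-13.30, 34.59). ∠TFH = 135.9° gives FH at -156.0° from the x-axis; with |FH| = 22.9, H = (-34.22, 25.28). FH is perpendicular to HG, so HG runs at -66.00°; with |HG| = 21.0, G = (-25.68, 6.091). ∠HGL = 86.7° gives GL at 27.30° from the x-axis; with |GL| = 16.2, L = (-11.28, 13.52). ∠GLQ = 130.2° gives LQ at 77.10° from the x-axis; with |LQ| = 25.6, Q = (-5.569, 38.47). Then |HQ| = |Q − H| = 31.55.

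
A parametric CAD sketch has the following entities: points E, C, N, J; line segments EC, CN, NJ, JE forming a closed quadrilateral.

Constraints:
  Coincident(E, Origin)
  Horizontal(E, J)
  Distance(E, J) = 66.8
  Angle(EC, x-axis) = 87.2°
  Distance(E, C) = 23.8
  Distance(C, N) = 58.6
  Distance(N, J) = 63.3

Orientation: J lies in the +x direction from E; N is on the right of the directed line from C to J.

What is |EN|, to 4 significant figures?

36.07

E is at the origin; EJ is horizontal with |EJ| = 66.8 and J in +x, so J = (66.8, 0). EC runs at 87.2° with |EC| = 23.8, so C = (1.163, 23.77). N is determined by |CN| = 58.6 and |NJ| = 63.3 together: it lies at the intersection of circle(C, 58.6) and circle(J, 63.3). With |CJ| = 69.81, the foot of the radical line on CJ is 30.80 from C and the perpendicular offset is √(58.6² − 30.80²) = 49.85. Taking the right-of-CJ solution: N = (13.15, -33.59).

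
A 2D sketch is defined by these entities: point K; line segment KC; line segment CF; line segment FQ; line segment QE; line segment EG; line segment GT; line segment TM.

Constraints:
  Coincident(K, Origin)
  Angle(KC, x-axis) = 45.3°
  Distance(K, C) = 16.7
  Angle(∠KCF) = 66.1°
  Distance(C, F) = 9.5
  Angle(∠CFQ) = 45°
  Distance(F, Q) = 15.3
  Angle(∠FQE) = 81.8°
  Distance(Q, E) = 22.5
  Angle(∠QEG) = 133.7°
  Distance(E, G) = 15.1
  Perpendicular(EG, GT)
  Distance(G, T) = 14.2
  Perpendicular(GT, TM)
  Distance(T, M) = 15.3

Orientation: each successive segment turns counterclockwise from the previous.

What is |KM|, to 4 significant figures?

21.32

K is at the origin; KC runs at 45.3° with length 16.7, so C = (11.75, 11.87). ∠KCF = 66.1° gives CF at 159.2° from the x-axis; with |CF| = 9.5, F = (2.866, 15.24). ∠CFQ = 45.0° gives FQ at -65.80° from the x-axis; with |FQ| = 15.3, Q = (9.138, 1.288). ∠FQE = 81.8° gives QE at 32.40° from the x-axis; with |QE| = 22.5, E = (28.14, 13.34). ∠QEG = 133.7° gives EG at 78.70° from the x-axis; with |EG| = 15.1, G = (31.09, 28.15). EG is perpendicular to GT, so GT runs at 168.7°; with |GT| = 14.2, T = (17.17, 30.93). The perpendicularity gives TM at right angles to GT, so TM runs at -101.3°; with |TM| = 15.3, M = (14.17, 15.93). Then |KM| = |M − K| = 21.32.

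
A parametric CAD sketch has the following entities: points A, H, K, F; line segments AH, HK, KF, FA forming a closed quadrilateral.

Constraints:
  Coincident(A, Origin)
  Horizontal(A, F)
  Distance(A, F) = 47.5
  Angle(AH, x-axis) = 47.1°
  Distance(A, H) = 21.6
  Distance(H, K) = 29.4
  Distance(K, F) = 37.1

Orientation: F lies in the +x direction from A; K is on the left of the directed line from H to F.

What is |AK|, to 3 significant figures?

50.9

Checks: |HK| = 29.40 ✓; |KF| = 37.10 ✓.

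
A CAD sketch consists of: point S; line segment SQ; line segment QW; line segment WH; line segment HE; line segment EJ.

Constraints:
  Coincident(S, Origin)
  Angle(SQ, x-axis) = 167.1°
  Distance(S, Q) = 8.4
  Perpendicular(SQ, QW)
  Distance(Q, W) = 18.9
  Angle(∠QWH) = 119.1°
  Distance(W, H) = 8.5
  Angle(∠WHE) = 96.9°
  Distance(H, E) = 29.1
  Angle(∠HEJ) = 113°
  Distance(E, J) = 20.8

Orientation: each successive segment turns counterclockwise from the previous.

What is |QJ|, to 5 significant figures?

22.961

∠WHE = 96.9° gives HE at 41.100° from the x-axis; with |HE| = 29.1, E = (15.838, -3.1057). ∠HEJ = 113.0° gives EJ at 108.10° from the x-axis; with |EJ| = 20.8, J = (9.3759, 16.665). Then |QJ| = |J − Q| = 22.961.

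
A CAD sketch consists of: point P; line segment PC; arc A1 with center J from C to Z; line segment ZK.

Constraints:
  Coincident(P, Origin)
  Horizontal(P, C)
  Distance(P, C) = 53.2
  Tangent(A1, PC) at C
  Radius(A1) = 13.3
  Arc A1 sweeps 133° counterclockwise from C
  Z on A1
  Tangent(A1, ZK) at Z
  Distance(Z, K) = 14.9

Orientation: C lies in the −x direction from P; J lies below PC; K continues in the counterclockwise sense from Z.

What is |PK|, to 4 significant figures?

62.38

On A1, C sits at bearing 90° from J; a 133° counterclockwise sweep puts Z at bearing 223°, so Z = J + 13.3·(cos 223°, sin 223°) = (-62.93, -22.37). Since A1 is tangent to ZK there, JZ ⟂ ZK, so ZK runs along (−sin 223°, cos 223°); with |ZK| = 14.9, K = (-52.77, -33.27). Then |PK| = |K − P| = 62.38.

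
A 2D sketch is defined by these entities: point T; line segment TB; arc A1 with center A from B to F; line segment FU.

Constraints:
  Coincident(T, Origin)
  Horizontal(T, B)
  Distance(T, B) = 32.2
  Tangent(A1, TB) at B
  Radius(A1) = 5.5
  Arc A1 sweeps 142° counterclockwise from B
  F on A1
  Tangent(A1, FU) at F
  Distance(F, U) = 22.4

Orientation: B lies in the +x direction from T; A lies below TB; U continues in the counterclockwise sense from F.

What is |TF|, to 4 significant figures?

30.45

T is at the origin; TB is horizontal with |TB| = 32.2 and B on the +x side, so B = (32.20, 0.000). The tangent condition forces AB to be normal to TB, so A = B + (0, -5.5) = (32.20, -5.500). On A1, B sits at bearing 90° from A; a 142° counterclockwise sweep puts F at bearing 232°, so F = A + 5.5·(cos 232°, sin 232°) = (28.81, -9.834). Then |TF| = |F − T| = 30.45.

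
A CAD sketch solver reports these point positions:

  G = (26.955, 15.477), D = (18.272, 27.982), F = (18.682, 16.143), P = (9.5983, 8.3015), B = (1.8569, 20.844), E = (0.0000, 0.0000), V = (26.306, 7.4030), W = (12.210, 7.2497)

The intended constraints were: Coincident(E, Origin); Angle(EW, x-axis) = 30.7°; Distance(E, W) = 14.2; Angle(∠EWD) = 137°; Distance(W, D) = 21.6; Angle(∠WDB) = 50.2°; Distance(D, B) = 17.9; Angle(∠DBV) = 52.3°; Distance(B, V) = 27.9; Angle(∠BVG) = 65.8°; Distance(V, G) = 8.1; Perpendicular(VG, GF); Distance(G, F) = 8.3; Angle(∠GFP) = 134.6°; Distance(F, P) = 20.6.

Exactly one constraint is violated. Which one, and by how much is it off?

Distance(F, P) = 20.6 — off by 8.60.

E = (0.00, 0.00) ✓; EW at 30.70° ✓; |EW| = 14.20 ✓; ∠EWD = 137.0° ✓; |WD| = 21.60 ✓; ∠WDB = 50.20° ✓; |DB| = 17.90 ✓; ∠DBV = 52.30° ✓; |BV| = 27.90 ✓; ∠BVG = 65.80° ✓; |VG| = 8.100 ✓; ∠(VG, GF) = 89.99° ✓; |GF| = 8.300 ✓; ∠GFP = 134.6° ✓; |FP| = 12.00 ✗.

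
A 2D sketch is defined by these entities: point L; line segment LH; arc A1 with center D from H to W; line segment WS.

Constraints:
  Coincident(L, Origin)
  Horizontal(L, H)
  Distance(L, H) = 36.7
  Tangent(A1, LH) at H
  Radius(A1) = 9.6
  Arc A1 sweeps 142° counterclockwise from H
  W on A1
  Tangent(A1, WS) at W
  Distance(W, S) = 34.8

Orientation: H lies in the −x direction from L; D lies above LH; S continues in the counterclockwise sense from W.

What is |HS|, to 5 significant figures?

44.181

L is at the origin; L and H share the same y with |LH| = 36.7 and H on the −x side, so H = (-36.700, 0.0000). Tangency of A1 to LH means the radius DH is perpendicular to LH, so D = H + (0, 9.6) = (-36.700, 9.6000). On A1, H sits at bearing -90° from D; a 142° counterclockwise sweep puts W at bearing 52°, so W = D + 9.6·(cos 52°, sin 52°) = (-30.790, 17.165). Tangency of A1 to WS means the radius DW is perpendicular to WS, so WS runs along (−sin 52°, cos 52°); with |WS| = 34.8, S = (-58.212, 38.590). Then |HS| = |S − H| = 44.181.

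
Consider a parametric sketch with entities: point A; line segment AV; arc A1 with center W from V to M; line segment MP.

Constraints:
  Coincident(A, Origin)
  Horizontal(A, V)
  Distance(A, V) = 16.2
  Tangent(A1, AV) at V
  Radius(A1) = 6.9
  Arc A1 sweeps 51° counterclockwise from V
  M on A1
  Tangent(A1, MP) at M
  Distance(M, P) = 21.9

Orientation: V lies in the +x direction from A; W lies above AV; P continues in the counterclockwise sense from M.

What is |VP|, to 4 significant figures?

27.38

On A1, V sits at bearing -90° from W; a 51° counterclockwise sweep puts M at bearing -39°, so M = W + 6.9·(cos -39°, sin -39°) = (21.56, 2.558). Since A1 is tangent to MP there, WM ⟂ MP, so MP runs along (−sin -39°, cos -39°); with |MP| = 21.9, P = (35.34, 19.58). Then |VP| = |P − V| = 27.38.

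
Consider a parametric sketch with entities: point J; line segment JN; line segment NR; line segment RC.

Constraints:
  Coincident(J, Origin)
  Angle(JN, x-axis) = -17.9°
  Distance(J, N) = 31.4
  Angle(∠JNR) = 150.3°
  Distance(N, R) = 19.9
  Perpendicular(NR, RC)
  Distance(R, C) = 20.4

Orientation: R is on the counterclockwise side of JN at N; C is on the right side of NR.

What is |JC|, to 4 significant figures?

59.32

∠JNR = 150.3°, so NR runs at -17.9° + (180° − 150.3°) = 11.80° from the x-axis; with |NR| = 19.9, R = N + 19.9·(cos 11.80°, sin 11.80°) = (49.36, -5.582). The perpendicularity gives RC at right angles to NR; with |RC| = 20.4 on the right of NR, C = R + 20.4·(0.2045, -0.9789) = (53.53, -25.55). Then |JC| = |C − J| = 59.32.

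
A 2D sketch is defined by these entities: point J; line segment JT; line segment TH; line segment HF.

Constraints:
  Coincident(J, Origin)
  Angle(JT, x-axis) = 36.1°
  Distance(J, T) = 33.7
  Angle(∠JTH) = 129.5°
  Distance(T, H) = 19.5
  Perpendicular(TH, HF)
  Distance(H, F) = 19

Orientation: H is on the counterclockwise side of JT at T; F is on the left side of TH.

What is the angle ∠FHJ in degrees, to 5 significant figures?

57.575°

J is at the origin; JT runs at 36.1° with length 33.7, so T = 33.7·(cos 36.1°, sin 36.1°) = (27.229, 19.856). ∠JTH = 129.5°, so TH runs at 36.1° + (180° − 129.5°) = 86.600° from the x-axis; with |TH| = 19.5, H = T + 19.5·(cos 86.600°, sin 86.600°) = (28.386, 39.322). The perpendicularity gives HF at right angles to TH; with |HF| = 19.0 on the left of TH, F = H + 19.0·(-0.99824, 0.059306) = (9.4192, 40.448). Then cos ∠FHJ = HF·HJ / (|HF||HJ|), giving 57.575°.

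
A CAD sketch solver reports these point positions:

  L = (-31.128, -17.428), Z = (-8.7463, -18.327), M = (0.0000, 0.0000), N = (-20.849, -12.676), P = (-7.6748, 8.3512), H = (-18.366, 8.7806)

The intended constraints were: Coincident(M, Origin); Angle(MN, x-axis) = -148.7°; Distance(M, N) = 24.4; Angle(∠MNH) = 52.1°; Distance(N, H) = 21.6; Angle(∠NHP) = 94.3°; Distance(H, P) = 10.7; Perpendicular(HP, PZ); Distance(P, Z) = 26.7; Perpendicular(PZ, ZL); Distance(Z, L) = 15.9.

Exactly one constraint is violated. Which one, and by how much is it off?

Distance(Z, L) = 15.9 — off by 6.50.

M = (0.00, 0.00) ✓; MN at -148.7° ✓; |MN| = 24.40 ✓; ∠MNH = 52.10° ✓; |NH| = 21.60 ✓; ∠NHP = 94.30° ✓; |HP| = 10.70 ✓; ∠(HP, PZ) = 90.00° ✓; |PZ| = 26.70 ✓; ∠(PZ, ZL) = 90.00° ✓; |ZL| = 22.40 ✗.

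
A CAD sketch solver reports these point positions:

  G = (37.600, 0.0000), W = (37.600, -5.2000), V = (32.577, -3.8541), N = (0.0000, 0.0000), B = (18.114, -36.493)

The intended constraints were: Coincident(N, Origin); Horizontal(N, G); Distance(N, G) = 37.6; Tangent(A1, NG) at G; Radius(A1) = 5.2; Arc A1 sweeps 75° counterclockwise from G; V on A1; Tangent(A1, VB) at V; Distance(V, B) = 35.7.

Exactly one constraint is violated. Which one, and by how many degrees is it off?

Tangent(A1, VB) at V — off by 8.90°.

N = (0.00, 0.00) ✓; N.y = 0.00, G.y = 0.00 ✓; |NG| = 37.60 ✓; ∠(WG, GN) = 90.00° ✓; |WG| = 5.200 ✓; bearing(W→V) − bearing(W→G) = 75.00° ✓; |WV| = 5.200 ✓; ∠(WV, VB) = 98.90° ✗; |VB| = 35.70 ✓.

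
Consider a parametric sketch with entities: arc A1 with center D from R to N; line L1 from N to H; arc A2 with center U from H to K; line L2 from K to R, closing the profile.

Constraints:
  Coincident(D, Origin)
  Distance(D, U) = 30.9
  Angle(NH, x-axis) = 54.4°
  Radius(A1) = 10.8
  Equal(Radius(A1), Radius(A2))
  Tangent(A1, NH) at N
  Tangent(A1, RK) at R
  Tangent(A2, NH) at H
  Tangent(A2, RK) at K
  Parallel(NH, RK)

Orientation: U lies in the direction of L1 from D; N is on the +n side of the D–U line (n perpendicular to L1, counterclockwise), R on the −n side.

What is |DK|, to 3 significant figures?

32.7

Tangency of A1 to both parallel lines with radius 10.8 puts N and R at D ± 10.8·n: N = (-8.78, 6.29), R = (8.78, -6.29). Equal radii place H and K the same way about U: H = U + 10.8·n = (9.21, 31.4), K = U − 10.8·n = (26.8, 18.8). Then |DK| = |K − D| = 32.7.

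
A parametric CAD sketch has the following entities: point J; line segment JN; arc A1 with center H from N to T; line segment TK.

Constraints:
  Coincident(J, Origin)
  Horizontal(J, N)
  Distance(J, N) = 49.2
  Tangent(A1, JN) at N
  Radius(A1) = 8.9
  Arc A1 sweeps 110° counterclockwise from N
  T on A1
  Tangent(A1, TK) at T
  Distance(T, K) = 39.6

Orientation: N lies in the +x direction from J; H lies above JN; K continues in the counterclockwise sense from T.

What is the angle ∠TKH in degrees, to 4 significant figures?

12.67°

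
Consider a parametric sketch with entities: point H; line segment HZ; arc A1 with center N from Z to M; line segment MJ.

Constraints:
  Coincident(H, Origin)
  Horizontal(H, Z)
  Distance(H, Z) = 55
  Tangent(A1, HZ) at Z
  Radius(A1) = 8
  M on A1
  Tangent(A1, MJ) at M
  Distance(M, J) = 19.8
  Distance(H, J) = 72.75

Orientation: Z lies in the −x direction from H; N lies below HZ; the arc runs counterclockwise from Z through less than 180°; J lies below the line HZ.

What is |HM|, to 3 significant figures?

62.9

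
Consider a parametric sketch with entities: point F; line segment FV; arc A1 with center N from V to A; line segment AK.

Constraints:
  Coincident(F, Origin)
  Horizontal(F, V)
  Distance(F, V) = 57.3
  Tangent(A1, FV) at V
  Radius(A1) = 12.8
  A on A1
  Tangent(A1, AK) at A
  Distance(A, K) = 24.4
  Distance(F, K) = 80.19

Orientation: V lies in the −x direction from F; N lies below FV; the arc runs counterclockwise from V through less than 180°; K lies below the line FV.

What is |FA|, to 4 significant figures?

71.12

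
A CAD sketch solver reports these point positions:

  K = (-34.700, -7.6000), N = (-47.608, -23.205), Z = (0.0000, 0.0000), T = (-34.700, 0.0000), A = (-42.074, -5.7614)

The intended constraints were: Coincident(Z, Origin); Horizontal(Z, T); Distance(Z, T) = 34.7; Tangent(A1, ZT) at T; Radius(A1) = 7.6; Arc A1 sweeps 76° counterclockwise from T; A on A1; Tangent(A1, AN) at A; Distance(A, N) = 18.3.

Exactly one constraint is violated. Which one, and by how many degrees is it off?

Tangent(A1, AN) at A — off by 3.60°.

Z = (0.00, 0.00) ✓; Z.y = 0.00, T.y = 0.00 ✓; |ZT| = 34.70 ✓; ∠(KT, TZ) = 90.00° ✓; |KT| = 7.600 ✓; bearing(K→A) − bearing(K→T) = 76.00° ✓; |KA| = 7.600 ✓; ∠(KA, AN) = 93.60° ✗; |AN| = 18.30 ✓.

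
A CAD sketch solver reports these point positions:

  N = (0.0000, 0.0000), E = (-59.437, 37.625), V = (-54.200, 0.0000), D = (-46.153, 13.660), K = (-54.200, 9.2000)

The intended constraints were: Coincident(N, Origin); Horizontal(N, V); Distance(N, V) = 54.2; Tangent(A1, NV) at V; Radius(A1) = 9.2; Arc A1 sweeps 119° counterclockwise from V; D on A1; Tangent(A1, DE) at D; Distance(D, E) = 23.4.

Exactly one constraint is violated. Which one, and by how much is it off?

Distance(D, E) = 23.4 — off by 4.00.

N = (0.00, 0.00) ✓; N.y = 0.00, V.y = 0.00 ✓; |NV| = 54.20 ✓; ∠(KV, VN) = 90.00° ✓; |KV| = 9.200 ✓; bearing(K→D) − bearing(K→V) = 119.0° ✓; |KD| = 9.200 ✓; ∠(KD, DE) = 90.00° ✓; |DE| = 27.40 ✗.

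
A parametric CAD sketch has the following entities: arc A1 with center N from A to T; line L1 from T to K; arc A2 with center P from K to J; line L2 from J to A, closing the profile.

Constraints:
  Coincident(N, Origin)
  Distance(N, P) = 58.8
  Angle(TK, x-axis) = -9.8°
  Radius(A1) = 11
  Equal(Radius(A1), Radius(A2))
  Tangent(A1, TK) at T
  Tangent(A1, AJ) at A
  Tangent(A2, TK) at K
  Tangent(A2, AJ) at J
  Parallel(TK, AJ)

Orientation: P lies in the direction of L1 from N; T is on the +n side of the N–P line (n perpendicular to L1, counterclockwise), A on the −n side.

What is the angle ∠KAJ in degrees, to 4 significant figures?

20.51°

The slot axis is L1's direction at -9.8°, so u = (cos -9.8°, sin -9.8°) = (0.9854, -0.1702) and n = (−sin -9.8°, cos -9.8°) = (0.1702, 0.9854). N is at the origin and P lies 58.8 along u from N, so P = 58.8·u = (57.94, -10.01). Tangency of A1 to both parallel lines with radius 11.0 puts T and A at N ± 11.0·n: T = (1.872, 10.84), A = (-1.872, -10.84). Equal radii place K and J the same way about P: K = P + 11.0·n = (59.81, 0.8312), J = P − 11.0·n = (56.07, -20.85). Then cos ∠KAJ = AK·AJ / (|AK||AJ|), giving 20.51°.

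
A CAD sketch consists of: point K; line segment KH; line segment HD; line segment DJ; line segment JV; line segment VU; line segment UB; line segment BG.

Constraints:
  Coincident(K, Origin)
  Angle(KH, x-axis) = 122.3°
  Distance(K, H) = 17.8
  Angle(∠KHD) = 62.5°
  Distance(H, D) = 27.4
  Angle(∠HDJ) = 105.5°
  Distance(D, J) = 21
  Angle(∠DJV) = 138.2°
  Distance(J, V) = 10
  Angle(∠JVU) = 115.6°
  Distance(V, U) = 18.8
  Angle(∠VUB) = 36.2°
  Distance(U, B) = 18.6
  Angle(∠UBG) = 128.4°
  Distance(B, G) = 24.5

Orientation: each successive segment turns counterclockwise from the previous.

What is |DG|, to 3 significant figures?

32.7

K is at the origin; KH runs at 122.3° with length 17.8, so H = (-9.51, 15.0). ∠KHD = 62.5° gives HD at -120° from the x-axis; with |HD| = 27.4, D = (-23.3, -8.64). ∠HDJ = 105.5° gives DJ at -45.7° from the x-axis; with |DJ| = 21.0, J = (-8.63, -23.7). ∠DJV = 138.2° gives JV at -3.90° from the x-axis; with |JV| = 10.0, V = (1.35, -24.3). ∠JVU = 115.6° gives VU at 60.5° from the x-axis; with |VU| = 18.8, U = (10.6, -7.98). ∠VUB = 36.2° gives UB at -156° from the x-axis; with |UB| = 18.6, B = (-6.35, -15.6). ∠UBG = 128.4° gives BG at -104° from the x-axis; with |BG| = 24.5, G = (-12.3, -39.4). Then |DG| = |G − D| = 32.7.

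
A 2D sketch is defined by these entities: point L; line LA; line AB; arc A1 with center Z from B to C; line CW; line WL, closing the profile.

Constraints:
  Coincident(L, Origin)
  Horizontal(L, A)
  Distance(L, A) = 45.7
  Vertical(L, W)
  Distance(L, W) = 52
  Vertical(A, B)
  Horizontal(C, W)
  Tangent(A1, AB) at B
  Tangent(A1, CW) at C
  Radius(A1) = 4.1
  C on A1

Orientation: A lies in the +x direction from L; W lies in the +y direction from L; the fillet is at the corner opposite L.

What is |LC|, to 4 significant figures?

66.59

L is at the origin; L and A share the same y with |LA| = 45.7 and A on the +x side, so A = (45.70, 0.000). LW is vertical with |LW| = 52.0 and W on the +y side, so W = (0.000, 52.00). The virtual corner opposite L is at (45.70, 52.00). A1 meets AB tangentially, so ZB is at right angles to AB and the tangent condition forces ZC to be normal to CW, with radius 4.1, so the center Z sits 4.1 in from both sides at Z = (41.60, 47.90). That places the tangent points at B = (45.70, 47.90) on AB and C = (41.60, 52.00) on CW. Then |LC| = |C − L| = 66.59.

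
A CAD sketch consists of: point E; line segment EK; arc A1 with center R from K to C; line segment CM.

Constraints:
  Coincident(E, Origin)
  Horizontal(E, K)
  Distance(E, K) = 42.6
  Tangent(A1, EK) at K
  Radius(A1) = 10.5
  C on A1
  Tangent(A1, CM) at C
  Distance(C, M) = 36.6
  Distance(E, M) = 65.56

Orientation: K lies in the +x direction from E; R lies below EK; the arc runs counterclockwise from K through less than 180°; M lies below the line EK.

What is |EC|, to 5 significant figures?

35.416

Checks: E = (0.00, 0.00) ✓; |RC| = 10.50 ✓; ∠(RC, CM) = 90.00° ✓; |CM| = 36.60 ✓; |EM| = 65.56 ✓.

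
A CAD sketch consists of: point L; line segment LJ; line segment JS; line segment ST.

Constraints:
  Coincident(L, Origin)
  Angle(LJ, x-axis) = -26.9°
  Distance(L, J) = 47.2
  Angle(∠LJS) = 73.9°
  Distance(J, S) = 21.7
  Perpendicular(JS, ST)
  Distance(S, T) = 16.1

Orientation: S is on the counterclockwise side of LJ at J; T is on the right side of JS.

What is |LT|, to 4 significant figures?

62.05

L is at the origin; LJ runs at -26.9° with length 47.2, so J = 47.2·(cos -26.9°, sin -26.9°) = (42.09, -21.35). ∠LJS = 73.9°, so JS runs at -26.9° + (180° − 73.9°) = 79.20° from the x-axis; with |JS| = 21.7, S = J + 21.7·(cos 79.20°, sin 79.20°) = (46.16, -0.03928). The perpendicularity gives ST at right angles to JS; with |ST| = 16.1 on the right of JS, T = S + 16.1·(0.9823, -0.1874) = (61.97, -3.056). Then |LT| = |T − L| = 62.05.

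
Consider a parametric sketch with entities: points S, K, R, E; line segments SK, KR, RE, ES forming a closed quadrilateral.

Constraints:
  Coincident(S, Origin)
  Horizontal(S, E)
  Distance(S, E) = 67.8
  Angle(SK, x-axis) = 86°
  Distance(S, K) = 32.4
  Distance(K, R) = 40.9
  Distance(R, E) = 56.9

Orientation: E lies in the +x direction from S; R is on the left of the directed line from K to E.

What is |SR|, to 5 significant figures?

63.171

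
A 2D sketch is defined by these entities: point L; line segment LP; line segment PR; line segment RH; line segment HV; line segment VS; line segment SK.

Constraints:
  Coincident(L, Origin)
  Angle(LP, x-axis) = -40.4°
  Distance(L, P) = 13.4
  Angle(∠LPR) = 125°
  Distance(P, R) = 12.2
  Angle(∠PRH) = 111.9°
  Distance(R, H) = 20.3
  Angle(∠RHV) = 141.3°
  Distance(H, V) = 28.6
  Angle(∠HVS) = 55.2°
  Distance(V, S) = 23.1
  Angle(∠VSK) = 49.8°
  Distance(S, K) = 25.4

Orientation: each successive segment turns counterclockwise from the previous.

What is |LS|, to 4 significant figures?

17.81

∠RHV = 141.3° gives HV at 121.4° from the x-axis; with |HV| = 28.6, V = (9.689, 38.94). ∠HVS = 55.2° gives VS at -113.8° from the x-axis; with |VS| = 23.1, S = (0.3673, 17.80). Then |LS| = |S − L| = 17.81.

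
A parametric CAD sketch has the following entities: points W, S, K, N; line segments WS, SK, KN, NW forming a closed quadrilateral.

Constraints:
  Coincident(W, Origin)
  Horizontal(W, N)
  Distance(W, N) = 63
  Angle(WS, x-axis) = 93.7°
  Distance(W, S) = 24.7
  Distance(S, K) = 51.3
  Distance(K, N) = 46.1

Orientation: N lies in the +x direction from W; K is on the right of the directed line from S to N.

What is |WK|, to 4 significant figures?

30.32

Checks: |SK| = 51.30 ✓; |KN| = 46.10 ✓.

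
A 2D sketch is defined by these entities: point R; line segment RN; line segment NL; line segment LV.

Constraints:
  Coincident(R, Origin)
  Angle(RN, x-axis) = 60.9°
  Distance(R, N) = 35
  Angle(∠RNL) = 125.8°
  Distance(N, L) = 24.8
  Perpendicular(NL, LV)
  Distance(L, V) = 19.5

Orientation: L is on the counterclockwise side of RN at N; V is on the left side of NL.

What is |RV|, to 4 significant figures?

46.14

∠RNL = 125.8°, so NL runs at 60.9° + (180° − 125.8°) = 115.1° from the x-axis; with |NL| = 24.8, L = N + 24.8·(cos 115.1°, sin 115.1°) = (6.502, 53.04). The perpendicularity gives LV at right angles to NL; with |LV| = 19.5 on the left of NL, V = L + 19.5·(-0.9056, -0.4242) = (-11.16, 44.77). Then |RV| = |V − R| = 46.14.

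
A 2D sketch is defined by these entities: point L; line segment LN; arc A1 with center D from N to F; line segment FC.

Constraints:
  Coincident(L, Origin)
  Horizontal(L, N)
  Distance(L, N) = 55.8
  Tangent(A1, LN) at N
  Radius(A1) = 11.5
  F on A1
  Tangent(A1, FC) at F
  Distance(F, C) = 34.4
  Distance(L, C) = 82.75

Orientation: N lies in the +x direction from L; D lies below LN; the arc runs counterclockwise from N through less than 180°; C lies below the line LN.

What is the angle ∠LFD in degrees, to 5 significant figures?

117.63°

L is at the origin; LN is horizontal with |LN| = 55.8 and N on the +x side, so N = (55.800, 0.0000). A1 meets LN tangentially, so DN is at right angles to LN, so D = N + (0, -11.5) = (55.800, -11.500). Since DF ⟂ FC (tangency), |DC| = √(11.5² + 34.4²) = 36.271 regardless of where F sits on A1. So C lies on both circle(L, 82.75) and circle(D, 36.271); the below-LN intersection is C = (69.350, -45.145). F is the foot of the tangent from C: F = (47.045, -18.957).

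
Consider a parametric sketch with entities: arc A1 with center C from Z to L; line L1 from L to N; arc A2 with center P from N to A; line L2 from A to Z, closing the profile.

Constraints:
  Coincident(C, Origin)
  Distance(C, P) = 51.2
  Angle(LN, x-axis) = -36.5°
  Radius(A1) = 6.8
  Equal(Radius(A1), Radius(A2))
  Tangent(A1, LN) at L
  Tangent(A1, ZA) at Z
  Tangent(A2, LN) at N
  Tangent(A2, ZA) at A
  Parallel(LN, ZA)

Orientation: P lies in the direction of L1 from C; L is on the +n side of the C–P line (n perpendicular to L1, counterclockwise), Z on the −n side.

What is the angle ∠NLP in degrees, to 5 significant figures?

7.5653°

The slot axis is L1's direction at -36.5°, so u = (cos -36.5°, sin -36.5°) = (0.80386, -0.59482) and n = (−sin -36.5°, cos -36.5°) = (0.59482, 0.80386). C is at the origin and P lies 51.2 along u from C, so P = 51.2·u = (41.157, -30.455). Tangency of A1 to both parallel lines with radius 6.8 puts L and Z at C ± 6.8·n: L = (4.0448, 5.4662), Z = (-4.0448, -5.4662). Equal radii place N and A the same way about P: N = P + 6.8·n = (45.202, -24.989), A = P − 6.8·n = (37.113, -35.921). Then cos ∠NLP = LN·LP / (|LN||LP|), giving 7.5653°.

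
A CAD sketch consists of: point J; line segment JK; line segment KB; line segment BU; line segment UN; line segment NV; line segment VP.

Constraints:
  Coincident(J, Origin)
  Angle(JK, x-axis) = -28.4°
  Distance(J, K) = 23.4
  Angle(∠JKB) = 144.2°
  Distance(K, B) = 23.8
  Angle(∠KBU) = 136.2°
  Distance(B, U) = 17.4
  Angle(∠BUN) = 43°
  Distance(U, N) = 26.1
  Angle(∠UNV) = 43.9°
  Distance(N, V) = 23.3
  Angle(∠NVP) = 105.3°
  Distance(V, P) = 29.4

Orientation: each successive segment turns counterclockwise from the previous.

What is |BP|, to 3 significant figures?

30.6

J is at the origin; JK runs at -28.4° with length 23.4, so K = (20.6, -11.1). ∠JKB = 144.2° gives KB at 7.40° from the x-axis; with |KB| = 23.8, B = (44.2, -8.06). ∠KBU = 136.2° gives BU at 51.2° from the x-axis; with |BU| = 17.4, U = (55.1, 5.50). ∠BUN = 43.0° gives UN at -172° from the x-axis; with |UN| = 26.1, N = (29.3, 1.77). ∠UNV = 43.9° gives NV at -35.7° from the x-axis; with |NV| = 23.3, V = (48.2, -11.8). ∠NVP = 105.3° gives VP at 39.0° from the x-axis; with |VP| = 29.4, P = (71.0, 6.68). Then |BP| = |P − B| = 30.6.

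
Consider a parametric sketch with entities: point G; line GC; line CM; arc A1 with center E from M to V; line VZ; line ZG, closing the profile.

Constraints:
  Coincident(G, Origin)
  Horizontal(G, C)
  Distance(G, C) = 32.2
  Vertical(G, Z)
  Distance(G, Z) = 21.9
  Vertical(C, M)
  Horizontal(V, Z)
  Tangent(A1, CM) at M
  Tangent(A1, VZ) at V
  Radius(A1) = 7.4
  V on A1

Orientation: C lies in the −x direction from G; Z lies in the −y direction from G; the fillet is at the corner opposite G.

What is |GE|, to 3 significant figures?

28.7

G and Z share the same x with |GZ| = 21.9 and Z on the −y side, so Z = (0.00, -21.9). The virtual corner opposite G is at (-32.2, -21.9). A1 meets CM tangentially, so EM is at right angles to CM and A1 meets VZ tangentially, so EV is at right angles to VZ, with radius 7.4, so the center E sits 7.4 in from both sides at E = (-24.8, -14.5). Then |GE| = |E − G| = 28.7.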